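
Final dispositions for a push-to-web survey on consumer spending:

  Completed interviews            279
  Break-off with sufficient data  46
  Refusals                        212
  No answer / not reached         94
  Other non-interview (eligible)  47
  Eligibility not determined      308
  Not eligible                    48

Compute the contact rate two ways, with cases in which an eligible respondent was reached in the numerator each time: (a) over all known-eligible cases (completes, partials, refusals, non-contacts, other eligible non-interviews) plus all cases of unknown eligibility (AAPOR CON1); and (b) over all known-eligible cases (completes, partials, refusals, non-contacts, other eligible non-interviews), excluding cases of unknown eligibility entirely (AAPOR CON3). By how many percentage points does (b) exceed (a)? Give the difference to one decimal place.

Num = 279 + 46 + 212 + 47 = 584
Base = 279 + 46 + 212 + 94 + 47 + 308 = 986
CON1 = 584 / 986 = 0.5923
Base = 279 + 46 + 212 + 94 + 47 = 678
CON3 = 584 / 678 = 0.8614
Difference = 86.14 − 59.23 = 26.91 percentage points

26.9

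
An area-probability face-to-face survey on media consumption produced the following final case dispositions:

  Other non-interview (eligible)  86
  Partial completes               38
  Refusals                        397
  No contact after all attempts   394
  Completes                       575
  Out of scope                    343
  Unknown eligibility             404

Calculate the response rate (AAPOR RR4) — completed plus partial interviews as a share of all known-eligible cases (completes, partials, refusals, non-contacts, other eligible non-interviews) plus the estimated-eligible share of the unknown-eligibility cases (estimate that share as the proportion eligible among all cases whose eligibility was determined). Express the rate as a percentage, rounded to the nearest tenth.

33.7%

Numerator → 575 + 38 = 613
Known eligible → 575 + 38 + 397 + 394 + 86 = 1490
e = 1490 / (1490 + 343) = 1490 / 1833 = 0.8129
Eligible share of unknowns → 0.8129 × 404 = 328.41
Denominator → 1490 + 328.41 = 1818.41
RR4 = 613 / 1818.41 = 0.3371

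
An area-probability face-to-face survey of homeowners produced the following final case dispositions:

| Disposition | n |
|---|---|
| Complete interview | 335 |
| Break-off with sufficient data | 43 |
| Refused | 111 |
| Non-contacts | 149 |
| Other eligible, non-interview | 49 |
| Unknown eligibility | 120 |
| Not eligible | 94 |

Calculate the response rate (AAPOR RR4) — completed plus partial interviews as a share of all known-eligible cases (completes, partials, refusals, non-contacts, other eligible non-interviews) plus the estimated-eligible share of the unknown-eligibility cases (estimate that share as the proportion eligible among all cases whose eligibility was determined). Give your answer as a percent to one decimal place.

47.7%

Num: 335 + 43 = 378
Eligible (known): 335 + 43 + 111 + 149 + 49 = 687
e = 687 / (687 + 94) = 687 / 781 = 0.8796
Eligible share of unknowns: 0.8796 × 120 = 105.55
Base: 687 + 105.55 = 792.55
RR4 = 378 / 792.55 = 0.4769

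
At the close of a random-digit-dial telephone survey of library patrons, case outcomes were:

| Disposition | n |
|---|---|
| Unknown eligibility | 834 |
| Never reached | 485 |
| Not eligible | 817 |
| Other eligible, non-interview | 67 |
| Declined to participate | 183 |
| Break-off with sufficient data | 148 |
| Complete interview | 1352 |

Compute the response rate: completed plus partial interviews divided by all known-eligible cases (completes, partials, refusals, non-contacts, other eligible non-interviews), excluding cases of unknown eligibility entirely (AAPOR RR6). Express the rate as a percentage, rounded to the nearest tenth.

Numerator → 1352 + 148 = 1500
Denom → 1352 + 148 + 183 + 485 + 67 = 2235
RR6 = 1500 / 2235 = 0.6711

67.1%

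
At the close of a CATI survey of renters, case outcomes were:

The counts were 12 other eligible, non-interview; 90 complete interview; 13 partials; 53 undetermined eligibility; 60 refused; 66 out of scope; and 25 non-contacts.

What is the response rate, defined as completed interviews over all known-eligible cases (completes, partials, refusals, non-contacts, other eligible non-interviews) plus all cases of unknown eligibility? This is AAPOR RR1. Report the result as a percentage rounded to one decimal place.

35.6%

Numerator: 90
Denom: 90 + 13 + 60 + 25 + 12 + 53 = 253
RR1 = 90 / 253 = 0.3557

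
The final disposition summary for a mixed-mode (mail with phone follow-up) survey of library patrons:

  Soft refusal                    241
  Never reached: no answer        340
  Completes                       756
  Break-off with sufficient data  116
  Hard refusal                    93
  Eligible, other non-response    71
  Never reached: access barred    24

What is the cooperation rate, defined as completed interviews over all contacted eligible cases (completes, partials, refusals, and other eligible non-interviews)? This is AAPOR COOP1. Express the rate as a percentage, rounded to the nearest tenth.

Refusal or break-off = 93 + 241 = 334
Never reached = 340 + 24 = 364
Top = 756
Base = 756 + 116 + 334 + 71 = 1277
COOP1 = 756 / 1277 = 0.5920

59.2%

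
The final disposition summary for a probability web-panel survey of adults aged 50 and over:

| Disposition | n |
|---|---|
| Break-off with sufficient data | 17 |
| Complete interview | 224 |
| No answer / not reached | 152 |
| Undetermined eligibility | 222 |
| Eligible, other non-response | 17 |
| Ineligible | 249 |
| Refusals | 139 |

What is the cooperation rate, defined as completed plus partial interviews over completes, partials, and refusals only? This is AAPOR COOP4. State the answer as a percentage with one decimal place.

63.4%

Num = 224 + 17 = 241
Base = 224 + 17 + 139 = 380
COOP4 = 241 / 380 = 0.6342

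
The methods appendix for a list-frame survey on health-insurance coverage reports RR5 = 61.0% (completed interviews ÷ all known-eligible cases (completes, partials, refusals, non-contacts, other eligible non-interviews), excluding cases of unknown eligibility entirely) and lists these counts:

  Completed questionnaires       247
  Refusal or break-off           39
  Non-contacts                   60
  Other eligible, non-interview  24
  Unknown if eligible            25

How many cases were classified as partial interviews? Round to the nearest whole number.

RR5 = 247 / D = 0.610
D = 247 / 0.610 = 404.9
Remaining denominator categories sum to 370
partial interviews = 404.9 − 370 ≈ 35

35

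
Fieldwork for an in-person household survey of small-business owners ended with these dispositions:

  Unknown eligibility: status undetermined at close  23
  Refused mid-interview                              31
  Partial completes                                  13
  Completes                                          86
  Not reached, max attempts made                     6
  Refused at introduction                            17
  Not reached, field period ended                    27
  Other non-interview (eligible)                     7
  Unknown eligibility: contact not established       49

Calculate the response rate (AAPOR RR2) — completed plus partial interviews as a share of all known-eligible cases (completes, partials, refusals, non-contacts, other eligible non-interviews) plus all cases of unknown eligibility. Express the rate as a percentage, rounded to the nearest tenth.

38.2%

Declined to participate = 17 + 31 = 48
Never reached = 27 + 6 = 33
Eligibility not determined = 49 + 23 = 72
Top = 86 + 13 = 99
Base = 86 + 13 + 48 + 33 + 7 + 72 = 259
RR2 = 99 / 259 = 0.3822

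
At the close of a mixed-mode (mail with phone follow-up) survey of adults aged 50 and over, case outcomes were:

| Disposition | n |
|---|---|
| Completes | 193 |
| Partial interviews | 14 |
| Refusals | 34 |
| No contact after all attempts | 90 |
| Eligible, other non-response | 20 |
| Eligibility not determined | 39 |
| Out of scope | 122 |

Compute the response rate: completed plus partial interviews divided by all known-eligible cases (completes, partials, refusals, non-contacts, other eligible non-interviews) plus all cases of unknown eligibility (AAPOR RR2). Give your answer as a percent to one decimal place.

Numerator: 193 + 14 = 207
Denom: 193 + 14 + 34 + 90 + 20 + 39 = 390
RR2 = 207 / 390 = 0.5308

53.1%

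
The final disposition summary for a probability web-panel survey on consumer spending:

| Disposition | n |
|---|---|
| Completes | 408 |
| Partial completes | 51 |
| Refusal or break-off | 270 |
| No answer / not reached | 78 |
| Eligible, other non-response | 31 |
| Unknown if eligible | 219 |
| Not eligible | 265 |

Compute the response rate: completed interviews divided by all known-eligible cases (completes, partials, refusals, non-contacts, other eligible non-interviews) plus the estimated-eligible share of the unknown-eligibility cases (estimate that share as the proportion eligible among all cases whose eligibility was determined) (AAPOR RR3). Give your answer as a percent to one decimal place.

40.6%

Top: 408
Known eligible: 408 + 51 + 270 + 78 + 31 = 838
e = 838 / (838 + 265) = 838 / 1103 = 0.7597
e × U: 0.7597 × 219 = 166.37
Denom: 838 + 166.37 = 1004.37
RR3 = 408 / 1004.37 = 0.4062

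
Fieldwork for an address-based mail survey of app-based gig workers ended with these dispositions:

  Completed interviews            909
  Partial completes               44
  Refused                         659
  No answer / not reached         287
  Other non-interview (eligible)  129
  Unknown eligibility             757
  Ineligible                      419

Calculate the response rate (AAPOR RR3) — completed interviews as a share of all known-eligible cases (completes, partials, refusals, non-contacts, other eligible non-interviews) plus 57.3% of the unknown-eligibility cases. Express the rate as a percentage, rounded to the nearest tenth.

Numerator = 909
Known eligible = 909 + 44 + 659 + 287 + 129 = 2028
e × U = 0.5730 × 757 = 433.76
Denom = 2028 + 433.76 = 2461.76
RR3 = 909 / 2461.76 = 0.3692

36.9%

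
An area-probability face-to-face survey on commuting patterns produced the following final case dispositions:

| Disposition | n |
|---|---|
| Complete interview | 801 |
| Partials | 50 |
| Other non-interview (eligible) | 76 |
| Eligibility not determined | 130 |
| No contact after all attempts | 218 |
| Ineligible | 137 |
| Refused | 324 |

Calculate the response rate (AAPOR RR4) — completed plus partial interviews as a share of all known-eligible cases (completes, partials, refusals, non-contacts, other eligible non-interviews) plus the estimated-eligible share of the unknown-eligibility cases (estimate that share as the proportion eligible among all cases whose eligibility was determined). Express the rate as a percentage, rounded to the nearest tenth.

53.6%

Top → 801 + 50 = 851
Determined eligible → 801 + 50 + 324 + 218 + 76 = 1469
e = 1469 / (1469 + 137) = 1469 / 1606 = 0.9147
Eligible share of unknowns → 0.9147 × 130 = 118.91
Denom → 1469 + 118.91 = 1587.91
RR4 = 851 / 1587.91 = 0.5359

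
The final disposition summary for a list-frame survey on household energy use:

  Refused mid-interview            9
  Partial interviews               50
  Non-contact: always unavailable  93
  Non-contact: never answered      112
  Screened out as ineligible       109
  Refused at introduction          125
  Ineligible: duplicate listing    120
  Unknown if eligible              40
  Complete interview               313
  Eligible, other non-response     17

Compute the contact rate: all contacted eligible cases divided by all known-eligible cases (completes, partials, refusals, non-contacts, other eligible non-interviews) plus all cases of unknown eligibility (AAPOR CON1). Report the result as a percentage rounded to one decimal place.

Refused = 125 + 9 = 134
Non-contacts = 112 + 93 = 205
Out of scope = 109 + 120 = 229
Top: 313 + 50 + 134 + 17 = 514
Denominator: 313 + 50 + 134 + 205 + 17 + 40 = 759
CON1 = 514 / 759 = 0.6772

67.7%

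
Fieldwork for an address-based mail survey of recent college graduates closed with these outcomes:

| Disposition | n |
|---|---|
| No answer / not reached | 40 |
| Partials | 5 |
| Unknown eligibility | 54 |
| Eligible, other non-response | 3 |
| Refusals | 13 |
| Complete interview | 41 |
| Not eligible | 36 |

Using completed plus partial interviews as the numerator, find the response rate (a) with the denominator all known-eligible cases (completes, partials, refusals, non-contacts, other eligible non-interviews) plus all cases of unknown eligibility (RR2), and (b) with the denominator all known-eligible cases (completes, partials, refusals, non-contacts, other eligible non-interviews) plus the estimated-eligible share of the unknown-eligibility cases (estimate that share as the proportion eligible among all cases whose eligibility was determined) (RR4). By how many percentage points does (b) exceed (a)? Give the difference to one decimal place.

2.9

Num → 41 + 5 = 46
Denominator → 41 + 5 + 13 + 40 + 3 + 54 = 156
RR2 = 46 / 156 = 0.2949
Determined eligible → 41 + 5 + 13 + 40 + 3 = 102
e = 102 / (102 + 36) = 102 / 138 = 0.7391
Estimated eligible among unknowns → 0.7391 × 54 = 39.91
Denominator → 102 + 39.91 = 141.91
RR4 = 46 / 141.91 = 0.3241
Difference = 32.41 − 29.49 = 2.92 percentage points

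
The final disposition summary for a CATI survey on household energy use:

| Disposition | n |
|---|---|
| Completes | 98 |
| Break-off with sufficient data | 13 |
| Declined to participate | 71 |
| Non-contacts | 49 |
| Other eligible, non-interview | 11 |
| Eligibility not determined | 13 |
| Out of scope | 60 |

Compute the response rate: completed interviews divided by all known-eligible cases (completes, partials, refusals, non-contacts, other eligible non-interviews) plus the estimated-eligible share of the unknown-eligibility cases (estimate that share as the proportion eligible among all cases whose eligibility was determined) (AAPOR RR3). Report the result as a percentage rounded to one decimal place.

38.8%

Numerator = 98
Determined eligible = 98 + 13 + 71 + 49 + 11 = 242
e = 242 / (242 + 60) = 242 / 302 = 0.8013
Eligible share of unknowns = 0.8013 × 13 = 10.42
Base = 242 + 10.42 = 252.42
RR3 = 98 / 252.42 = 0.3882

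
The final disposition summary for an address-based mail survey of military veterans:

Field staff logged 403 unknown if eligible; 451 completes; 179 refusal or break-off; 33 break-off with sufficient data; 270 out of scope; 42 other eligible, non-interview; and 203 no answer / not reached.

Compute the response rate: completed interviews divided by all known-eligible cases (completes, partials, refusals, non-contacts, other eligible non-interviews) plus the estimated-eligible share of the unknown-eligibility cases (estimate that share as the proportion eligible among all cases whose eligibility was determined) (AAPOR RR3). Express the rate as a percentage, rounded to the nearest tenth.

Top → 451
Known eligible → 451 + 33 + 179 + 203 + 42 = 908
e = 908 / (908 + 270) = 908 / 1178 = 0.7708
Eligible share of unknowns → 0.7708 × 403 = 310.63
Base → 908 + 310.63 = 1218.63
RR3 = 451 / 1218.63 = 0.3701

37.0%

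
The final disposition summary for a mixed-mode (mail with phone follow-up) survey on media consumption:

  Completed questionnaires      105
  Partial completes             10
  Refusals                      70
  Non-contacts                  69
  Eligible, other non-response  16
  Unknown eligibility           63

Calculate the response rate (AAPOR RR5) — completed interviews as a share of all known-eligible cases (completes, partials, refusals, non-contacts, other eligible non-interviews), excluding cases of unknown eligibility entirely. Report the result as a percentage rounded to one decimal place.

38.9%

Top = 105
Denom = 105 + 10 + 70 + 69 + 16 = 270
RR5 = 105 / 270 = 0.3889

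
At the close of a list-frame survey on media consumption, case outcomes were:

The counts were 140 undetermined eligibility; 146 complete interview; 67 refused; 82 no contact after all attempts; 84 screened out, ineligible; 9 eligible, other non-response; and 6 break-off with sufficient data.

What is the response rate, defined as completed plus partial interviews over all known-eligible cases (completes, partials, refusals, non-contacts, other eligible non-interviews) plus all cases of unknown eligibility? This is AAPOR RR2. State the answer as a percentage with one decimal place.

Top = 146 + 6 = 152
Base = 146 + 6 + 67 + 82 + 9 + 140 = 450
RR2 = 152 / 450 = 0.3378

33.8%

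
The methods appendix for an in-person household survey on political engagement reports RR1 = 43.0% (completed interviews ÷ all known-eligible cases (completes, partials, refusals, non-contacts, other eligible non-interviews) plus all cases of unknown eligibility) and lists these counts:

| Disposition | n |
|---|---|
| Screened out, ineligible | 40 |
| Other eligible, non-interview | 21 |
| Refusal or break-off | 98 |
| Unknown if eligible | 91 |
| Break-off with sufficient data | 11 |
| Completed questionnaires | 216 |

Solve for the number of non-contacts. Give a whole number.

RR1 = 216 / D = 0.430
D = 216 / 0.430 = 502.3
Rest of base = 437
non-contacts = 502.3 − 437 ≈ 65

65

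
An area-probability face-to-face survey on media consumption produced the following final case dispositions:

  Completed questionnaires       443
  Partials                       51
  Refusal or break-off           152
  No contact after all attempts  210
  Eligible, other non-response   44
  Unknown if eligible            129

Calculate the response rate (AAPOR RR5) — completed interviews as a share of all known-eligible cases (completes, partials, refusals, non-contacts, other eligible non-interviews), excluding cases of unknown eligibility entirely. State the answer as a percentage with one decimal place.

Num: 443
Base: 443 + 51 + 152 + 210 + 44 = 900
RR5 = 443 / 900 = 0.4922

49.2%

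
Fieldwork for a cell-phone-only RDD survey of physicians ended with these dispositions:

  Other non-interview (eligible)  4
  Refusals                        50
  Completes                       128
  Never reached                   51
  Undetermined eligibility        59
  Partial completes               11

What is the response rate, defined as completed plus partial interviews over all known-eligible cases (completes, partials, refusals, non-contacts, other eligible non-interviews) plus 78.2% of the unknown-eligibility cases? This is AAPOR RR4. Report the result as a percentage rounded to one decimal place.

Num = 128 + 11 = 139
Eligible (known) = 128 + 11 + 50 + 51 + 4 = 244
Eligible share of unknowns = 0.7820 × 59 = 46.14
Denom = 244 + 46.14 = 290.14
RR4 = 139 / 290.14 = 0.4791

47.9%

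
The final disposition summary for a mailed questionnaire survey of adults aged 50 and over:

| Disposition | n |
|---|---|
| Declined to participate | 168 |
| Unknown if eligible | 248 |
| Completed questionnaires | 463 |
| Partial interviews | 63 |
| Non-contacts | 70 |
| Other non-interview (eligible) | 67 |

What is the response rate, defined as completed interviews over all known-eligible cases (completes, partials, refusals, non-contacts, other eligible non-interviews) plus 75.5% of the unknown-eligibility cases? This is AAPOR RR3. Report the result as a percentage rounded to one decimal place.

Top → 463
Determined eligible → 463 + 63 + 168 + 70 + 67 = 831
Estimated eligible among unknowns → 0.7550 × 248 = 187.24
Base → 831 + 187.24 = 1018.24
RR3 = 463 / 1018.24 = 0.4547

45.5%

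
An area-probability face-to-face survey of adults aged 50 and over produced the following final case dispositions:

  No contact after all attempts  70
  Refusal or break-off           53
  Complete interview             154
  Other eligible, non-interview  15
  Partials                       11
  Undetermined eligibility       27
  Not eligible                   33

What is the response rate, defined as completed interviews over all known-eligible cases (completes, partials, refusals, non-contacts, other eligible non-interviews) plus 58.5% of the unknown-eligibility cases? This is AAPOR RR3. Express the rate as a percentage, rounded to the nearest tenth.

Numerator = 154
Determined eligible = 154 + 11 + 53 + 70 + 15 = 303
Estimated eligible among unknowns = 0.5850 × 27 = 15.79
Denom = 303 + 15.79 = 318.79
RR3 = 154 / 318.79 = 0.4831

48.3%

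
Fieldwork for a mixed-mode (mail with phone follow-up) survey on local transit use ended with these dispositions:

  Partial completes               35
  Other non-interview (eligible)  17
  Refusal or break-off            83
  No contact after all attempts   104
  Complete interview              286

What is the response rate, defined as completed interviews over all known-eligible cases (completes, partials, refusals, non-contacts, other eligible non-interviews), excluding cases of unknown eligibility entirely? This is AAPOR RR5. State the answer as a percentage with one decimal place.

Numerator → 286
Base → 286 + 35 + 83 + 104 + 17 = 525
RR5 = 286 / 525 = 0.5448

54.5%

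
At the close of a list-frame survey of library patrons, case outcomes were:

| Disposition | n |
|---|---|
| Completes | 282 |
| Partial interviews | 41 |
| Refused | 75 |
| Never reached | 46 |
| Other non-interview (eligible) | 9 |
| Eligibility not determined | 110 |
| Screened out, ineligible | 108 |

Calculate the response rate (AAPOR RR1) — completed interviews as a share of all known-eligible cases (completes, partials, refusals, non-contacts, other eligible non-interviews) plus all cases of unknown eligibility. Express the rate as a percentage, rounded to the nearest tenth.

Top: 282
Base: 282 + 41 + 75 + 46 + 9 + 110 = 563
RR1 = 282 / 563 = 0.5009

50.1%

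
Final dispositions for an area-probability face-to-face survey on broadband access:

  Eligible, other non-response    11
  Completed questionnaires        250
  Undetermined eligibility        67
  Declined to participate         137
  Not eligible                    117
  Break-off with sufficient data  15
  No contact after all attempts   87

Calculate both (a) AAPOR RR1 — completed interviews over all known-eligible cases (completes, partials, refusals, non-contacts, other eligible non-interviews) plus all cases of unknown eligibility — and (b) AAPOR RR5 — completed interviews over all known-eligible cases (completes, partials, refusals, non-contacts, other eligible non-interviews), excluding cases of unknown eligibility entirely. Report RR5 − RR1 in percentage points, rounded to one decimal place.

Numerator: 250
Denominator: 250 + 15 + 137 + 87 + 11 + 67 = 567
RR1 = 250 / 567 = 0.4409
Denominator: 250 + 15 + 137 + 87 + 11 = 500
RR5 = 250 / 500 = 0.5000
Difference = 50.00 − 44.09 = 5.91 percentage points

5.9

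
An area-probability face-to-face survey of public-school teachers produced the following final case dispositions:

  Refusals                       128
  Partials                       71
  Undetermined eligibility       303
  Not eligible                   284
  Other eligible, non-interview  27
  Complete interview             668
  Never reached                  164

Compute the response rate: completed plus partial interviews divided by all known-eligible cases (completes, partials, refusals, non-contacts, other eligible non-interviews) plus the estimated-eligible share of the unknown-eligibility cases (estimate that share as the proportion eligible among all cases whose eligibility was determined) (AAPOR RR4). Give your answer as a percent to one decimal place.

57.0%

Num = 668 + 71 = 739
Eligible (known) = 668 + 71 + 128 + 164 + 27 = 1058
e = 1058 / (1058 + 284) = 1058 / 1342 = 0.7884
Eligible share of unknowns = 0.7884 × 303 = 238.89
Base = 1058 + 238.89 = 1296.89
RR4 = 739 / 1296.89 = 0.5698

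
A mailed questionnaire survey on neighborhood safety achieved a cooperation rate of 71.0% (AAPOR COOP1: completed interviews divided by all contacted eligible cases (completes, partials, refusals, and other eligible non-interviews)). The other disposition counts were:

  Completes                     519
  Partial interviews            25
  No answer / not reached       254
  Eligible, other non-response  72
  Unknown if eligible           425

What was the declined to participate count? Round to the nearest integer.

COOP1 = 519 / D = 0.710
D = 519 / 0.710 = 731.0
Other denominator terms total 616
declined to participate = 731.0 − 616 ≈ 115

115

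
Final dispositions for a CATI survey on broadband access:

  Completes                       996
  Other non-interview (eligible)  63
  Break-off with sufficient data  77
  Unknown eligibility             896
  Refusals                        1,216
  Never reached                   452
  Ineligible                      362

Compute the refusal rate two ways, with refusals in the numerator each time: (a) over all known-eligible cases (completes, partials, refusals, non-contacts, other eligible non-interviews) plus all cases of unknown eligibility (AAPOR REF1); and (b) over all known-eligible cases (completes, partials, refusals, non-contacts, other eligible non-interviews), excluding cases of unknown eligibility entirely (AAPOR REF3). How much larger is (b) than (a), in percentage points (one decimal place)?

10.5

Numerator = 1216
Base = 996 + 77 + 1216 + 452 + 63 + 896 = 3700
REF1 = 1216 / 3700 = 0.3286
Base = 996 + 77 + 1216 + 452 + 63 = 2804
REF3 = 1216 / 2804 = 0.4337
Difference = 43.37 − 32.86 = 10.51 percentage points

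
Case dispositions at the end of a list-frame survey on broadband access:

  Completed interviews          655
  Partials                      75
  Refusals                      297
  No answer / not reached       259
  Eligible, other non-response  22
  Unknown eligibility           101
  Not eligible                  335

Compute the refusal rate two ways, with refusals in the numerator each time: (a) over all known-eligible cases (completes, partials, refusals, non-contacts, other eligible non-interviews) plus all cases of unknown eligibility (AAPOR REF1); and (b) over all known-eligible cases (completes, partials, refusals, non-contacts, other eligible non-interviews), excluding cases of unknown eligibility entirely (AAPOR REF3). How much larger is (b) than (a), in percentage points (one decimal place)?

Top → 297
Base → 655 + 75 + 297 + 259 + 22 + 101 = 1409
REF1 = 297 / 1409 = 0.2108
Base → 655 + 75 + 297 + 259 + 22 = 1308
REF3 = 297 / 1308 = 0.2271
Difference = 22.71 − 21.08 = 1.63 percentage points

1.6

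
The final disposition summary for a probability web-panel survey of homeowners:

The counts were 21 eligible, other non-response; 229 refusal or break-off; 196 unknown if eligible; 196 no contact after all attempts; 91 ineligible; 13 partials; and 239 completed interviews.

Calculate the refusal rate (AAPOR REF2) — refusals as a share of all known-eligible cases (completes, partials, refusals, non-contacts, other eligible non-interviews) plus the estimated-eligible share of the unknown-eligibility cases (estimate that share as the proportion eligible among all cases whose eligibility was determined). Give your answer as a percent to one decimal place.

26.3%

Num = 229
Known eligible = 239 + 13 + 229 + 196 + 21 = 698
e = 698 / (698 + 91) = 698 / 789 = 0.8847
Eligible share of unknowns = 0.8847 × 196 = 173.40
Denominator = 698 + 173.40 = 871.40
REF2 = 229 / 871.40 = 0.2628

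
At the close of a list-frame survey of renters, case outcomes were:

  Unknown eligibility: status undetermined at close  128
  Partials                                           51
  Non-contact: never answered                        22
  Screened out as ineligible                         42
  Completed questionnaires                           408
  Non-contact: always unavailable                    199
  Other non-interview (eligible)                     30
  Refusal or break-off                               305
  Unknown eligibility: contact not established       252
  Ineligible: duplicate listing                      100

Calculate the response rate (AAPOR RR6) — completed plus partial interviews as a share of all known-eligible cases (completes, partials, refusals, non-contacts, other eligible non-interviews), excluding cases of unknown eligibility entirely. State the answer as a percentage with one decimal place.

Never reached = 22 + 199 = 221
Unknown if eligible = 252 + 128 = 380
Not eligible = 42 + 100 = 142
Top: 408 + 51 = 459
Denom: 408 + 51 + 305 + 221 + 30 = 1015
RR6 = 459 / 1015 = 0.4522

45.2%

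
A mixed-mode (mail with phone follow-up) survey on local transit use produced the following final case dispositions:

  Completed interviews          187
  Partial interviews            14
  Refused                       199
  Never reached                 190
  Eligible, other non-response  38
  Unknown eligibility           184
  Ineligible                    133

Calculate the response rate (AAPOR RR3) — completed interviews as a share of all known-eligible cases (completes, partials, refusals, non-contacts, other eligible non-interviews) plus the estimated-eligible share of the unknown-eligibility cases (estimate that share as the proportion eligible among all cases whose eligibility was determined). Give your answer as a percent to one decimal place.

Numerator: 187
Known eligible: 187 + 14 + 199 + 190 + 38 = 628
e = 628 / (628 + 133) = 628 / 761 = 0.8252
Estimated eligible among unknowns: 0.8252 × 184 = 151.84
Denom: 628 + 151.84 = 779.84
RR3 = 187 / 779.84 = 0.2398

24.0%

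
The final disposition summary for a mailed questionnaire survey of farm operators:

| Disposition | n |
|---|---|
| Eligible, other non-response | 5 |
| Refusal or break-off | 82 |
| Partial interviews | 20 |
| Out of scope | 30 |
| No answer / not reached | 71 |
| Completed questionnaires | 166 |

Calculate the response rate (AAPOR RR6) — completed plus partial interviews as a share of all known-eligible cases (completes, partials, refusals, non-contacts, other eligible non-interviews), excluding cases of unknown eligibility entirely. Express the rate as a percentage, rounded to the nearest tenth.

Num → 166 + 20 = 186
Base → 166 + 20 + 82 + 71 + 5 = 344
RR6 = 186 / 344 = 0.5407

54.1%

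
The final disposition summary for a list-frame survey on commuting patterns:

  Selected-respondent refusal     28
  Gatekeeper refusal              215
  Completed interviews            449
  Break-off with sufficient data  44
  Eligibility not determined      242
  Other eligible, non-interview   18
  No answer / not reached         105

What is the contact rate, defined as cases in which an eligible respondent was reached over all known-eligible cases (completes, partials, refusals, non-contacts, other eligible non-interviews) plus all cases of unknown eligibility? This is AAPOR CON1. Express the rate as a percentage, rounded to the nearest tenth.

Declined to participate = 215 + 28 = 243
Num = 449 + 44 + 243 + 18 = 754
Base = 449 + 44 + 243 + 105 + 18 + 242 = 1101
CON1 = 754 / 1101 = 0.6848

68.5%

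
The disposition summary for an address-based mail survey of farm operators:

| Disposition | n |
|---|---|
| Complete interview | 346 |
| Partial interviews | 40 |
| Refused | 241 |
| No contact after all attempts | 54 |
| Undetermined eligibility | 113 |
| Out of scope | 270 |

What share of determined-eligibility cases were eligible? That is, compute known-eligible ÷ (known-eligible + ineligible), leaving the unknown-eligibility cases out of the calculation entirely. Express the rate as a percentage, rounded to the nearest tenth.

Eligible (known): 346 + 40 + 241 + 54 = 681
e = 681 / (681 + 270) = 681 / 951 = 0.7161

71.6%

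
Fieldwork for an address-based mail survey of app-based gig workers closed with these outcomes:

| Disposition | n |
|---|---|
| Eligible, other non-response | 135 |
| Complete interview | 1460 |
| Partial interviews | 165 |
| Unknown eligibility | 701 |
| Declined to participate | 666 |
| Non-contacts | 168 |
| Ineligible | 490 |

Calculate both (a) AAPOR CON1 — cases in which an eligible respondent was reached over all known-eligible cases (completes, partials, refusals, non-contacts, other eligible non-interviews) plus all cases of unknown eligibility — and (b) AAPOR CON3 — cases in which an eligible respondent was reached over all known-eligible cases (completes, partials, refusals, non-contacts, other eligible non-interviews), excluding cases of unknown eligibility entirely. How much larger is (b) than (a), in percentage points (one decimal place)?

Num: 1460 + 165 + 666 + 135 = 2426
Denom: 1460 + 165 + 666 + 168 + 135 + 701 = 3295
CON1 = 2426 / 3295 = 0.7363
Denom: 1460 + 165 + 666 + 168 + 135 = 2594
CON3 = 2426 / 2594 = 0.9352
Difference = 93.52 − 73.63 = 19.89 percentage points

19.9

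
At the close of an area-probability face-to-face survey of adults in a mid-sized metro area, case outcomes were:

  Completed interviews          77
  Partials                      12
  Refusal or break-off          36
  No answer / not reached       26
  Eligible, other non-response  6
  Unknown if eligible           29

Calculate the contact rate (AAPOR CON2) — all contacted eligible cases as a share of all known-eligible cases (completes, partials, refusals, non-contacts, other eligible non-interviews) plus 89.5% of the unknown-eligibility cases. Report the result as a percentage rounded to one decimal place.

71.6%

Num → 77 + 12 + 36 + 6 = 131
Determined eligible → 77 + 12 + 36 + 26 + 6 = 157
Eligible share of unknowns → 0.8950 × 29 = 25.96
Denominator → 157 + 25.96 = 182.96
CON2 = 131 / 182.96 = 0.7160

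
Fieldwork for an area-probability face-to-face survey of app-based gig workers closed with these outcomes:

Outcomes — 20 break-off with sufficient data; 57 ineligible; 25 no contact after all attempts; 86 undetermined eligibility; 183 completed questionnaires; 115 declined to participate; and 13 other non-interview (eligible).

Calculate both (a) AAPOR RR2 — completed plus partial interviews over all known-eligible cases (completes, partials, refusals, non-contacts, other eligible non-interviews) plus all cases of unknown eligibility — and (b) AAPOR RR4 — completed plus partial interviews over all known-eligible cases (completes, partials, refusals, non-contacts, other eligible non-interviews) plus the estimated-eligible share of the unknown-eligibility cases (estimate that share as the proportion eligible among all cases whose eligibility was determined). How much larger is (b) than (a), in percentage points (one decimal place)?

1.3

Num = 183 + 20 = 203
Denom = 183 + 20 + 115 + 25 + 13 + 86 = 442
RR2 = 203 / 442 = 0.4593
Eligible (known) = 183 + 20 + 115 + 25 + 13 = 356
e = 356 / (356 + 57) = 356 / 413 = 0.8620
e × U = 0.8620 × 86 = 74.13
Denom = 356 + 74.13 = 430.13
RR4 = 203 / 430.13 = 0.4720
Difference = 47.20 − 45.93 = 1.27 percentage points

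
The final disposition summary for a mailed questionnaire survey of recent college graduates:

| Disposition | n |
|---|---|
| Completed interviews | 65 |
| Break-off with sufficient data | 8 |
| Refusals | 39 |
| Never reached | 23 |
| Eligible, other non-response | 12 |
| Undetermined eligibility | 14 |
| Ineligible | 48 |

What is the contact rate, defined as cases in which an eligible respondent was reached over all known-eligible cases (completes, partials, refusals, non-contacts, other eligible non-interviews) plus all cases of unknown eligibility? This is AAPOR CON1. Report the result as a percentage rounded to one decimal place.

77.0%

Top = 65 + 8 + 39 + 12 = 124
Denom = 65 + 8 + 39 + 23 + 12 + 14 = 161
CON1 = 124 / 161 = 0.7702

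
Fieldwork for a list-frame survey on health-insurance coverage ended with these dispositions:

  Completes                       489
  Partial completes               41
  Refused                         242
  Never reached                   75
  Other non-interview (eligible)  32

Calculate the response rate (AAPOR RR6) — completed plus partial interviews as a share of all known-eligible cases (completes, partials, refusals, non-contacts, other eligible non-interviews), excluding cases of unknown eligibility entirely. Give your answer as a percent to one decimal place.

Top = 489 + 41 = 530
Base = 489 + 41 + 242 + 75 + 32 = 879
RR6 = 530 / 879 = 0.6030

60.3%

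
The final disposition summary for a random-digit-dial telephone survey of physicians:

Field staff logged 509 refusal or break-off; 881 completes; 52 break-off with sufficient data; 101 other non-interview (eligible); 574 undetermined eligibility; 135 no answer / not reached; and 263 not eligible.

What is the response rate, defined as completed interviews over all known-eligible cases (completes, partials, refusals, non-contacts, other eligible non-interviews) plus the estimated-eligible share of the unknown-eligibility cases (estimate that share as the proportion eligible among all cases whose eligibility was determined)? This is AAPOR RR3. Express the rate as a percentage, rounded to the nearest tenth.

Num → 881
Eligible (known) → 881 + 52 + 509 + 135 + 101 = 1678
e = 1678 / (1678 + 263) = 1678 / 1941 = 0.8645
e × U → 0.8645 × 574 = 496.22
Base → 1678 + 496.22 = 2174.22
RR3 = 881 / 2174.22 = 0.4052

40.5%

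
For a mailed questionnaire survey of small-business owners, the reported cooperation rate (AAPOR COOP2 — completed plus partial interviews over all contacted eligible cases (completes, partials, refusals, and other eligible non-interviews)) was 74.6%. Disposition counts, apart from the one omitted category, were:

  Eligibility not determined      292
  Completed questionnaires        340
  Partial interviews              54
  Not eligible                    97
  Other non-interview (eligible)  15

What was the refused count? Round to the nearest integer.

Num: 340 + 54 = 394
COOP2 = 394 / D = 0.746
D = 394 / 0.746 = 528.2
Remaining denominator categories sum to 409
refused = 528.2 − 409 ≈ 119

119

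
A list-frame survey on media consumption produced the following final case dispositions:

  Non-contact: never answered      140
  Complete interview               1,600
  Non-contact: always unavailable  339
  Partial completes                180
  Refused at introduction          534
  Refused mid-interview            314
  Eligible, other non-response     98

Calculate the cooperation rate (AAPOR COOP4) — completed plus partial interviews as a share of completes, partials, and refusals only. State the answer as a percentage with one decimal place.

Refusal or break-off = 534 + 314 = 848
No contact after all attempts = 140 + 339 = 479
Top = 1600 + 180 = 1780
Denominator = 1600 + 180 + 848 = 2628
COOP4 = 1780 / 2628 = 0.6773

67.7%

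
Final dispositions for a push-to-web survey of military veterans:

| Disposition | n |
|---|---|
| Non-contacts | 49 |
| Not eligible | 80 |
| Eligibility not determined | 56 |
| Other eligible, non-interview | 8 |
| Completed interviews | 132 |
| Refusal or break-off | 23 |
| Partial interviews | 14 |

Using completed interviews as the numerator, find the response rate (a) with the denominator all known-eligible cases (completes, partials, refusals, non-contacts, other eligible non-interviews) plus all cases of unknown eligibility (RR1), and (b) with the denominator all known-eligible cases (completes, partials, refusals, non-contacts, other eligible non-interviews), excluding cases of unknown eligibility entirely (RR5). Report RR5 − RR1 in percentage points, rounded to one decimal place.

11.6

Top → 132
Denominator → 132 + 14 + 23 + 49 + 8 + 56 = 282
RR1 = 132 / 282 = 0.4681
Denominator → 132 + 14 + 23 + 49 + 8 = 226
RR5 = 132 / 226 = 0.5841
Difference = 58.41 − 46.81 = 11.60 percentage points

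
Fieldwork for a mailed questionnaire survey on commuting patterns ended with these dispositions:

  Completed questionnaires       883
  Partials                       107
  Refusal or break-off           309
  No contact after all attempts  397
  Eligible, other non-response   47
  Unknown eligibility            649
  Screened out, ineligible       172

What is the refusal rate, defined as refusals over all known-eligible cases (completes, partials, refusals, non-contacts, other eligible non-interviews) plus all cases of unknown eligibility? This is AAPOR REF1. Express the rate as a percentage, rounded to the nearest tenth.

12.9%

Numerator: 309
Denominator: 883 + 107 + 309 + 397 + 47 + 649 = 2392
REF1 = 309 / 2392 = 0.1292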